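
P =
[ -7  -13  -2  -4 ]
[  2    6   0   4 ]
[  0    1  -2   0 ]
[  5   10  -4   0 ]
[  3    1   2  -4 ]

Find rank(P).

3

Row reduce to echelon form.
R2 ← R2 + (2/7)·R1: [0, 16/7, -4/7, 20/7]
R4 ← R4 + (5/7)·R1: [0, 5/7, -38/7, -20/7]
R5 ← R5 + (3/7)·R1: [0, -32/7, 8/7, -40/7]
R3 ← R3 − (7/16)·R2: [0, 0, -7/4, -5/4]
R4 ← R4 − (5/16)·R2: [0, 0, -21/4, -15/4]
R5 ← R5 + (2)·R2: [0, 0, 0, 0]
R4 ← R4 − (3)·R3: [0, 0, 0, 0]
Echelon form has 3 nonzero rows, so rank(P) = 3.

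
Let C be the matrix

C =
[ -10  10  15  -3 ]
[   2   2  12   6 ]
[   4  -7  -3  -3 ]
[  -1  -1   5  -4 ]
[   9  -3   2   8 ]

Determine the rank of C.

Row reduce to echelon form.
R2 ← R2 + (1/5)·R1: [0, 4, 15, 27/5]
R3 ← R3 + (2/5)·R1: [0, -3, 3, -21/5]
R4 ← R4 − (1/10)·R1: [0, -2, 7/2, -37/10]
R5 ← R5 + (9/10)·R1: [0, 6, 31/2, 53/10]
R3 ← R3 + (3/4)·R2: [0, 0, 57/4, -3/20]
R4 ← R4 + (1/2)·R2: [0, 0, 11, -1]
R5 ← R5 − (3/2)·R2: [0, 0, -7, -14/5]
R4 ← R4 − (44/57)·R3: [0, 0, 0, -84/95]
R5 ← R5 + (28/57)·R3: [0, 0, 0, -273/95]
R5 ← R5 − (13/4)·R4: [0, 0, 0, 0]
Echelon form has 4 nonzero rows, so rank(C) = 4.

4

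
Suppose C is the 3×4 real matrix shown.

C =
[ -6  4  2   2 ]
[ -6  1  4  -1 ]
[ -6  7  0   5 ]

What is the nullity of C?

2

Row reduce to echelon form.
R2 ← R2 − R1: [0, -3, 2, -3]
R3 ← R3 − R1: [0, 3, -2, 3]
R3 ← R3 + R2: [0, 0, 0, 0]
2 nonzero rows, so rank(C) = 2.
C has 4 columns; by rank–nullity, nullity = 4 − 2 = 2.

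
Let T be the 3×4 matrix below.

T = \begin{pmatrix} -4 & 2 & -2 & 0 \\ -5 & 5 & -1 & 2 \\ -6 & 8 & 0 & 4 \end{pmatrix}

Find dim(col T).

2

Row reduce to echelon form.
R2 ← R2 − (5/4)·R1: [0, 5/2, 3/2, 2]
R3 ← R3 − (3/2)·R1: [0, 5, 3, 4]
R3 ← R3 − (2)·R2: [0, 0, 0, 0]
Echelon form has 2 nonzero rows, so rank(T) = 2.
The column space has dimension equal to the rank: 2.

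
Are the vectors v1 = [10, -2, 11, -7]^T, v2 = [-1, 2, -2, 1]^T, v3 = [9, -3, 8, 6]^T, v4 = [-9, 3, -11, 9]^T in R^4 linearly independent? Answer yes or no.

Form the matrix with these vectors as rows and row reduce.
R2 ← R2 + (1/10)·R1: [0, 9/5, -9/10, 3/10]
R3 ← R3 − (9/10)·R1: [0, -6/5, -19/10, 123/10]
R4 ← R4 + (9/10)·R1: [0, 6/5, -11/10, 27/10]
R3 ← R3 + (2/3)·R2: [0, 0, -5/2, 25/2]
R4 ← R4 − (2/3)·R2: [0, 0, -1/2, 5/2]
R4 ← R4 − (1/5)·R3: [0, 0, 0, 0]
3 nonzero rows, so the 4 vectors span a space of dimension 3.
Since 3 < 4, the vectors are linearly dependent.

no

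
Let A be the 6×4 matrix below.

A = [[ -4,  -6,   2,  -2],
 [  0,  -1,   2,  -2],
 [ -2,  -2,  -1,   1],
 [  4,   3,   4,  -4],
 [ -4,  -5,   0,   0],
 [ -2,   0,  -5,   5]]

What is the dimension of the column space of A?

2

Row reduce to echelon form.
R3 ← R3 − (1/2)·R1: [0, 1, -2, 2]
R4 ← R4 + R1: [0, -3, 6, -6]
R5 ← R5 − R1: [0, 1, -2, 2]
R6 ← R6 − (1/2)·R1: [0, 3, -6, 6]
R3 ← R3 + R2: [0, 0, 0, 0]
R4 ← R4 − (3)·R2: [0, 0, 0, 0]
R5 ← R5 + R2: [0, 0, 0, 0]
R6 ← R6 + (3)·R2: [0, 0, 0, 0]
Echelon form has 2 nonzero rows, so rank(A) = 2.
The column space has dimension equal to the rank: 2.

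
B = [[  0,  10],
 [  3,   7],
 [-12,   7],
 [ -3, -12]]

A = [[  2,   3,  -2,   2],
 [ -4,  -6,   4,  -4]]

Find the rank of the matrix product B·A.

First compute BA:
[[-40, -60,  40, -40],
 [-22, -33,  22, -22],
 [-52, -78,  52, -52],
 [ 42,  63, -42,  42]]
Now row reduce the product.
R2 ← R2 − (11/20)·R1: [0, 0, 0, 0]
R3 ← R3 − (13/10)·R1: [0, 0, 0, 0]
R4 ← R4 + (21/20)·R1: [0, 0, 0, 0]
1 nonzero row, so rank(BA) = 1.

1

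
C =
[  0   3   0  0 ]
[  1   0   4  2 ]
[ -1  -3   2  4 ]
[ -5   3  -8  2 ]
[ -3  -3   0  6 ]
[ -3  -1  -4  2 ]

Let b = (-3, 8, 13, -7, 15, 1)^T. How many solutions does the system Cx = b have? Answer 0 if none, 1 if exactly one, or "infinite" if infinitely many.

infinite

Row reduce the augmented matrix [C | b].
Swap R1 ↔ R2
R3 ← R3 + R1: [0, -3, 6, 6, 21]
R4 ← R4 + (5)·R1: [0, 3, 12, 12, 33]
R5 ← R5 + (3)·R1: [0, -3, 12, 12, 39]
R6 ← R6 + (3)·R1: [0, -1, 8, 8, 25]
R3 ← R3 + R2: [0, 0, 6, 6, 18]
R4 ← R4 − R2: [0, 0, 12, 12, 36]
R5 ← R5 + R2: [0, 0, 12, 12, 36]
R6 ← R6 + (1/3)·R2: [0, 0, 8, 8, 24]
R4 ← R4 − (2)·R3: [0, 0, 0, 0, 0]
R5 ← R5 − (2)·R3: [0, 0, 0, 0, 0]
R6 ← R6 − (4/3)·R3: [0, 0, 0, 0, 0]
The echelon form has 3 nonzero rows, and every pivot lies in the first 4 columns, so rank(C) = rank([C|b]) = 3.
The system is consistent.
rank = 3 < 4 unknowns, so there are infinitely many solutions.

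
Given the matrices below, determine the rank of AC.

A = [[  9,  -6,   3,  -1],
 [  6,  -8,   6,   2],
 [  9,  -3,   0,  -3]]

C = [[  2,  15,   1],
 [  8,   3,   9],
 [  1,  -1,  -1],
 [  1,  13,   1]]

2

First compute AC:
[[-28, 101, -49],
 [-44,  86, -70],
 [ -9,  87, -21]]
Now row reduce the product.
R2 ← R2 − (11/7)·R1: [0, -509/7, 7]
R3 ← R3 − (9/28)·R1: [0, 1527/28, -21/4]
R3 ← R3 + (3/4)·R2: [0, 0, 0]
2 nonzero rows, so rank(AC) = 2.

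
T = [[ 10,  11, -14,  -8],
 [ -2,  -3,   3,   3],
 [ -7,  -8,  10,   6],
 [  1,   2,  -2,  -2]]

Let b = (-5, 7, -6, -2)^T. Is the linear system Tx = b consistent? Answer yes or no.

no

Row reduce the augmented matrix [T | b].
R2 ← R2 + (1/5)·R1: [0, -4/5, 1/5, 7/5, 6]
R3 ← R3 + (7/10)·R1: [0, -3/10, 1/5, 2/5, -19/2]
R4 ← R4 − (1/10)·R1: [0, 9/10, -3/5, -6/5, -3/2]
R3 ← R3 − (3/8)·R2: [0, 0, 1/8, -1/8, -47/4]
R4 ← R4 + (9/8)·R2: [0, 0, -3/8, 3/8, 21/4]
R4 ← R4 + (3)·R3: [0, 0, 0, 0, -30]
The echelon form has 4 nonzero rows; the last pivot sits in the augmented column, so rank(T) = 3 but rank([T|b]) = 4.
Since the ranks differ, the system is inconsistent.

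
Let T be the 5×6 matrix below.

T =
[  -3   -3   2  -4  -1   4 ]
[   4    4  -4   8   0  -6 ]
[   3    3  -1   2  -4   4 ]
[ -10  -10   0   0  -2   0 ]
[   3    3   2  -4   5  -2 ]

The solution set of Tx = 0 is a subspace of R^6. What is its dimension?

Row reduce to echelon form.
R2 ← R2 + (4/3)·R1: [0, 0, -4/3, 8/3, -4/3, -2/3]
R3 ← R3 + R1: [0, 0, 1, -2, -5, 8]
R4 ← R4 − (10/3)·R1: [0, 0, -20/3, 40/3, 4/3, -40/3]
R5 ← R5 + R1: [0, 0, 4, -8, 4, 2]
R3 ← R3 + (3/4)·R2: [0, 0, 0, 0, -6, 15/2]
R4 ← R4 − (5)·R2: [0, 0, 0, 0, 8, -10]
R5 ← R5 + (3)·R2: [0, 0, 0, 0, 0, 0]
R4 ← R4 + (4/3)·R3: [0, 0, 0, 0, 0, 0]
3 nonzero rows, so rank(T) = 3.
T has 6 columns; by rank–nullity, nullity = 6 − 3 = 3.

3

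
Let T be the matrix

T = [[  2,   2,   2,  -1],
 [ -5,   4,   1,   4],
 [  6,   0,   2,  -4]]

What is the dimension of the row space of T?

2

Row reduce to echelon form.
R2 ← R2 + (5/2)·R1: [0, 9, 6, 3/2]
R3 ← R3 − (3)·R1: [0, -6, -4, -1]
R3 ← R3 + (2/3)·R2: [0, 0, 0, 0]
Echelon form has 2 nonzero rows, so rank(T) = 2.
The row space has dimension equal to the rank: 2.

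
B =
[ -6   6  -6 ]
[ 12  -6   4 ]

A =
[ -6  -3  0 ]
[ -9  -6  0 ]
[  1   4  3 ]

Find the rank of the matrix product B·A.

First compute BA:
[[-24, -42, -18],
 [-14,  16,  12]]
Now row reduce the product.
R2 ← R2 − (7/12)·R1: [0, 81/2, 45/2]
2 nonzero rows, so rank(BA) = 2.

2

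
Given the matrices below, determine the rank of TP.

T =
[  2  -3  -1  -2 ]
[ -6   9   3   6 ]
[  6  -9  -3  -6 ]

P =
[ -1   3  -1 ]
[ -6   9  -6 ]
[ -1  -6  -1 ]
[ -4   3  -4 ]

First compute TP:
[[ 25, -21,  25],
 [-75,  63, -75],
 [ 75, -63,  75]]
Now row reduce the product.
R2 ← R2 + (3)·R1: [0, 0, 0]
R3 ← R3 − (3)·R1: [0, 0, 0]
1 nonzero row, so rank(TP) = 1.

1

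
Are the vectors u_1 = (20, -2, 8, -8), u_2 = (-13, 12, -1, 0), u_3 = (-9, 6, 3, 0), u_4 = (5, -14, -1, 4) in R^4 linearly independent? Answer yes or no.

Form the matrix with these vectors as rows and row reduce.
R2 ← R2 + (13/20)·R1: [0, 107/10, 21/5, -26/5]
R3 ← R3 + (9/20)·R1: [0, 51/10, 33/5, -18/5]
R4 ← R4 − (1/4)·R1: [0, -27/2, -3, 6]
R3 ← R3 − (51/107)·R2: [0, 0, 492/107, -120/107]
R4 ← R4 + (135/107)·R2: [0, 0, 246/107, -60/107]
R4 ← R4 − (1/2)·R3: [0, 0, 0, 0]
3 nonzero rows, so the 4 vectors span a space of dimension 3.
Since 3 < 4, the vectors are linearly dependent.

no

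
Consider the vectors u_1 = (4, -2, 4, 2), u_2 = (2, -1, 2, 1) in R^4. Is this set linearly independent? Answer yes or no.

no

Form the matrix with these vectors as rows and row reduce.
R2 ← R2 − (1/2)·R1: [0, 0, 0, 0]
1 nonzero row, so the 2 vectors span a space of dimension 1.
Since 1 < 2, the vectors are linearly dependent.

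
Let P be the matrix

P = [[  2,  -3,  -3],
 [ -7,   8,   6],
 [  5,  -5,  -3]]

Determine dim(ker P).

1

Row reduce to echelon form.
R2 ← R2 + (7/2)·R1: [0, -5/2, -9/2]
R3 ← R3 − (5/2)·R1: [0, 5/2, 9/2]
R3 ← R3 + R2: [0, 0, 0]
2 nonzero rows, so rank(P) = 2.
P has 3 columns; by rank–nullity, nullity = 3 − 2 = 1.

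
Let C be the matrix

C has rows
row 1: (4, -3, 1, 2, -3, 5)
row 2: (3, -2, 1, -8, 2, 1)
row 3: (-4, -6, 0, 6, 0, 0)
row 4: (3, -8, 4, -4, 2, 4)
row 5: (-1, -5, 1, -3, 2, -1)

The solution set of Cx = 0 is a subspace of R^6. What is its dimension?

1

Row reduce to echelon form.
R2 ← R2 − (3/4)·R1: [0, 1/4, 1/4, -19/2, 17/4, -11/4]
R3 ← R3 + R1: [0, -9, 1, 8, -3, 5]
R4 ← R4 − (3/4)·R1: [0, -23/4, 13/4, -11/2, 17/4, 1/4]
R5 ← R5 + (1/4)·R1: [0, -23/4, 5/4, -5/2, 5/4, 1/4]
R3 ← R3 + (36)·R2: [0, 0, 10, -334, 150, -94]
R4 ← R4 + (23)·R2: [0, 0, 9, -224, 102, -63]
R5 ← R5 + (23)·R2: [0, 0, 7, -221, 99, -63]
R4 ← R4 − (9/10)·R3: [0, 0, 0, 383/5, -33, 108/5]
R5 ← R5 − (7/10)·R3: [0, 0, 0, 64/5, -6, 14/5]
R5 ← R5 − (64/383)·R4: [0, 0, 0, 0, -186/383, -310/383]
5 nonzero rows, so rank(C) = 5.
C has 6 columns; by rank–nullity, nullity = 6 − 5 = 1.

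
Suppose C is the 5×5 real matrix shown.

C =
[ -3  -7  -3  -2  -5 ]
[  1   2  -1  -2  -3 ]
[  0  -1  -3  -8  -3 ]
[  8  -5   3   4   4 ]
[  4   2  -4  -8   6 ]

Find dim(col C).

Row reduce to echelon form.
R2 ← R2 + (1/3)·R1: [0, -1/3, -2, -8/3, -14/3]
R4 ← R4 + (8/3)·R1: [0, -71/3, -5, -4/3, -28/3]
R5 ← R5 + (4/3)·R1: [0, -22/3, -8, -32/3, -2/3]
R3 ← R3 − (3)·R2: [0, 0, 3, 0, 11]
R4 ← R4 − (71)·R2: [0, 0, 137, 188, 322]
R5 ← R5 − (22)·R2: [0, 0, 36, 48, 102]
R4 ← R4 − (137/3)·R3: [0, 0, 0, 188, -541/3]
R5 ← R5 − (12)·R3: [0, 0, 0, 48, -30]
R5 ← R5 − (12/47)·R4: [0, 0, 0, 0, 754/47]
Echelon form has 5 nonzero rows, so rank(C) = 5.
The column space has dimension equal to the rank: 5.

5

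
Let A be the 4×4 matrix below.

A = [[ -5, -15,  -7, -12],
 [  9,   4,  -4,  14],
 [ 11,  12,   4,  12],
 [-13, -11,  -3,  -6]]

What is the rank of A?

Row reduce to echelon form.
R2 ← R2 + (9/5)·R1: [0, -23, -83/5, -38/5]
R3 ← R3 + (11/5)·R1: [0, -21, -57/5, -72/5]
R4 ← R4 − (13/5)·R1: [0, 28, 76/5, 126/5]
R3 ← R3 − (21/23)·R2: [0, 0, 432/115, -858/115]
R4 ← R4 + (28/23)·R2: [0, 0, -576/115, 1834/115]
R4 ← R4 + (4/3)·R3: [0, 0, 0, 6]
Echelon form has 4 nonzero rows, so rank(A) = 4.

4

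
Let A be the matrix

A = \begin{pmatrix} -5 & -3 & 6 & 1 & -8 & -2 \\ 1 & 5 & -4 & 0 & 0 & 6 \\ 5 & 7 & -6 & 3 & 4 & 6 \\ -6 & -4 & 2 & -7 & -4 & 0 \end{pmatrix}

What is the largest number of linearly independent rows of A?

4

Row reduce to echelon form.
R2 ← R2 + (1/5)·R1: [0, 22/5, -14/5, 1/5, -8/5, 28/5]
R3 ← R3 + R1: [0, 4, 0, 4, -4, 4]
R4 ← R4 − (6/5)·R1: [0, -2/5, -26/5, -41/5, 28/5, 12/5]
R3 ← R3 − (10/11)·R2: [0, 0, 28/11, 42/11, -28/11, -12/11]
R4 ← R4 + (1/11)·R2: [0, 0, -60/11, -90/11, 60/11, 32/11]
R4 ← R4 + (15/7)·R3: [0, 0, 0, 0, 0, 4/7]
Echelon form has 4 nonzero rows, so rank(A) = 4.
The rank gives the maximum number of linearly independent rows: 4.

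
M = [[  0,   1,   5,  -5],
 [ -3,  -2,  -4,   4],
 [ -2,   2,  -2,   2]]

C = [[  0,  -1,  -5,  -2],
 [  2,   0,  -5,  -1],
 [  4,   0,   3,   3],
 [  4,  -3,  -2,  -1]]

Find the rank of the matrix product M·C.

First compute MC:
[[  2,  15,  20,  19],
 [ -4,  -9,   5,  -8],
 [  4,  -4, -10,  -6]]
Now row reduce the product.
R2 ← R2 + (2)·R1: [0, 21, 45, 30]
R3 ← R3 − (2)·R1: [0, -34, -50, -44]
R3 ← R3 + (34/21)·R2: [0, 0, 160/7, 32/7]
3 nonzero rows, so rank(MC) = 3.

3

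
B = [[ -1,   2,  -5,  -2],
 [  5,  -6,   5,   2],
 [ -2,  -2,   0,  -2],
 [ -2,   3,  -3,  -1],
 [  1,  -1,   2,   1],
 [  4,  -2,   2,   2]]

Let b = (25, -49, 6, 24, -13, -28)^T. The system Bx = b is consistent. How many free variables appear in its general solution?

Row reduce the augmented matrix [B | b].
R2 ← R2 + (5)·R1: [0, 4, -20, -8, 76]
R3 ← R3 − (2)·R1: [0, -6, 10, 2, -44]
R4 ← R4 − (2)·R1: [0, -1, 7, 3, -26]
R5 ← R5 + R1: [0, 1, -3, -1, 12]
R6 ← R6 + (4)·R1: [0, 6, -18, -6, 72]
R3 ← R3 + (3/2)·R2: [0, 0, -20, -10, 70]
R4 ← R4 + (1/4)·R2: [0, 0, 2, 1, -7]
R5 ← R5 − (1/4)·R2: [0, 0, 2, 1, -7]
R6 ← R6 − (3/2)·R2: [0, 0, 12, 6, -42]
R4 ← R4 + (1/10)·R3: [0, 0, 0, 0, 0]
R5 ← R5 + (1/10)·R3: [0, 0, 0, 0, 0]
R6 ← R6 + (3/5)·R3: [0, 0, 0, 0, 0]
The echelon form has 3 nonzero rows, and every pivot lies in the first 4 columns, so rank(B) = rank([B|b]) = 3.
The system is consistent.
Free variables = (unknowns) − (rank) = 4 − 3 = 1.

1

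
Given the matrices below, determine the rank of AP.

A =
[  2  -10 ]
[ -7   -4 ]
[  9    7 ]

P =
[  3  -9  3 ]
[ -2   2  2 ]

First compute AP:
[[ 26, -38, -14],
 [-13,  55, -29],
 [ 13, -67,  41]]
Now row reduce the product.
R2 ← R2 + (1/2)·R1: [0, 36, -36]
R3 ← R3 − (1/2)·R1: [0, -48, 48]
R3 ← R3 + (4/3)·R2: [0, 0, 0]
2 nonzero rows, so rank(AP) = 2.

2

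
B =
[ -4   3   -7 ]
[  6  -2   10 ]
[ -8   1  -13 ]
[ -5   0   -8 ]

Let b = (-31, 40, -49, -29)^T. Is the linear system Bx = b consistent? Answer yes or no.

yes

Row reduce the augmented matrix [B | b].
R2 ← R2 + (3/2)·R1: [0, 5/2, -1/2, -13/2]
R3 ← R3 − (2)·R1: [0, -5, 1, 13]
R4 ← R4 − (5/4)·R1: [0, -15/4, 3/4, 39/4]
R3 ← R3 + (2)·R2: [0, 0, 0, 0]
R4 ← R4 + (3/2)·R2: [0, 0, 0, 0]
The echelon form has 2 nonzero rows, and every pivot lies in the first 3 columns, so rank(B) = rank([B|b]) = 2.
The system is consistent.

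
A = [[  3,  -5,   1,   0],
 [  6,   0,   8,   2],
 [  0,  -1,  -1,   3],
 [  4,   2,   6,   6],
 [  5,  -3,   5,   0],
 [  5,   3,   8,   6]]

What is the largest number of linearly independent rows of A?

Row reduce to echelon form.
R2 ← R2 − (2)·R1: [0, 10, 6, 2]
R4 ← R4 − (4/3)·R1: [0, 26/3, 14/3, 6]
R5 ← R5 − (5/3)·R1: [0, 16/3, 10/3, 0]
R6 ← R6 − (5/3)·R1: [0, 34/3, 19/3, 6]
R3 ← R3 + (1/10)·R2: [0, 0, -2/5, 16/5]
R4 ← R4 − (13/15)·R2: [0, 0, -8/15, 64/15]
R5 ← R5 − (8/15)·R2: [0, 0, 2/15, -16/15]
R6 ← R6 − (17/15)·R2: [0, 0, -7/15, 56/15]
R4 ← R4 − (4/3)·R3: [0, 0, 0, 0]
R5 ← R5 + (1/3)·R3: [0, 0, 0, 0]
R6 ← R6 − (7/6)·R3: [0, 0, 0, 0]
Echelon form has 3 nonzero rows, so rank(A) = 3.
The rank gives the maximum number of linearly independent rows: 3.

3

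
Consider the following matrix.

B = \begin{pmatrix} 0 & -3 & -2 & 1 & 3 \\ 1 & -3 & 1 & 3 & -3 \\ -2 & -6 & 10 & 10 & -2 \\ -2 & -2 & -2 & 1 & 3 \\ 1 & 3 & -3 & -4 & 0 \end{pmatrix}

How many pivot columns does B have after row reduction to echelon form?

4

Row reduce to echelon form.
Swap R1 ↔ R2
R3 ← R3 + (2)·R1: [0, -12, 12, 16, -8]
R4 ← R4 + (2)·R1: [0, -8, 0, 7, -3]
R5 ← R5 − R1: [0, 6, -4, -7, 3]
R3 ← R3 − (4)·R2: [0, 0, 20, 12, -20]
R4 ← R4 − (8/3)·R2: [0, 0, 16/3, 13/3, -11]
R5 ← R5 + (2)·R2: [0, 0, -8, -5, 9]
R4 ← R4 − (4/15)·R3: [0, 0, 0, 17/15, -17/3]
R5 ← R5 + (2/5)·R3: [0, 0, 0, -1/5, 1]
R5 ← R5 + (3/17)·R4: [0, 0, 0, 0, 0]
Echelon form has 4 nonzero rows, so rank(B) = 4.
Each nonzero row contributes one pivot column: 4 pivot columns.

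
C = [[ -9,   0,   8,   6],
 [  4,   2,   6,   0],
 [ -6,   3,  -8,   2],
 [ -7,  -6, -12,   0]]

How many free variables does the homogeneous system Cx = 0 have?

Row reduce to echelon form.
R2 ← R2 + (4/9)·R1: [0, 2, 86/9, 8/3]
R3 ← R3 − (2/3)·R1: [0, 3, -40/3, -2]
R4 ← R4 − (7/9)·R1: [0, -6, -164/9, -14/3]
R3 ← R3 − (3/2)·R2: [0, 0, -83/3, -6]
R4 ← R4 + (3)·R2: [0, 0, 94/9, 10/3]
R4 ← R4 + (94/249)·R3: [0, 0, 0, 266/249]
4 nonzero rows, so rank(C) = 4.
C has 4 columns; by rank–nullity, nullity = 4 − 4 = 0.

0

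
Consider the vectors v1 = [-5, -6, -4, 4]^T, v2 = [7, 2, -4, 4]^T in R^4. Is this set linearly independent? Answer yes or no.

Form the matrix with these vectors as rows and row reduce.
R2 ← R2 + (7/5)·R1: [0, -32/5, -48/5, 48/5]
2 nonzero rows, so the 2 vectors span a space of dimension 2.
Since 2 = 2, the vectors are linearly independent.

yes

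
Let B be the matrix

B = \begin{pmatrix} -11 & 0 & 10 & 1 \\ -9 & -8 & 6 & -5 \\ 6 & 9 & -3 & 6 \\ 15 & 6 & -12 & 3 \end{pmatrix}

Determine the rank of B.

Row reduce to echelon form.
R2 ← R2 − (9/11)·R1: [0, -8, -24/11, -64/11]
R3 ← R3 + (6/11)·R1: [0, 9, 27/11, 72/11]
R4 ← R4 + (15/11)·R1: [0, 6, 18/11, 48/11]
R3 ← R3 + (9/8)·R2: [0, 0, 0, 0]
R4 ← R4 + (3/4)·R2: [0, 0, 0, 0]
Echelon form has 2 nonzero rows, so rank(B) = 2.

2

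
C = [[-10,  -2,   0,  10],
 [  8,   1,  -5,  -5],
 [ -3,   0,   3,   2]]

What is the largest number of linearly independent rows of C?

3

Row reduce to echelon form.
R2 ← R2 + (4/5)·R1: [0, -3/5, -5, 3]
R3 ← R3 − (3/10)·R1: [0, 3/5, 3, -1]
R3 ← R3 + R2: [0, 0, -2, 2]
Echelon form has 3 nonzero rows, so rank(C) = 3.
The rank gives the maximum number of linearly independent rows: 3.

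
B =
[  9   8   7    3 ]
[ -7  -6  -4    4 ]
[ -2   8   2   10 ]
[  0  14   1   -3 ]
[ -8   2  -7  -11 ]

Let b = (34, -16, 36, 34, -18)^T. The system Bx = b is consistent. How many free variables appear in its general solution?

1

Row reduce the augmented matrix [B | b].
R2 ← R2 + (7/9)·R1: [0, 2/9, 13/9, 19/3, 94/9]
R3 ← R3 + (2/9)·R1: [0, 88/9, 32/9, 32/3, 392/9]
R5 ← R5 + (8/9)·R1: [0, 82/9, -7/9, -25/3, 110/9]
R3 ← R3 − (44)·R2: [0, 0, -60, -268, -416]
R4 ← R4 − (63)·R2: [0, 0, -90, -402, -624]
R5 ← R5 − (41)·R2: [0, 0, -60, -268, -416]
R4 ← R4 − (3/2)·R3: [0, 0, 0, 0, 0]
R5 ← R5 − R3: [0, 0, 0, 0, 0]
The echelon form has 3 nonzero rows, and every pivot lies in the first 4 columns, so rank(B) = rank([B|b]) = 3.
The system is consistent.
Free variables = (unknowns) − (rank) = 4 − 3 = 1.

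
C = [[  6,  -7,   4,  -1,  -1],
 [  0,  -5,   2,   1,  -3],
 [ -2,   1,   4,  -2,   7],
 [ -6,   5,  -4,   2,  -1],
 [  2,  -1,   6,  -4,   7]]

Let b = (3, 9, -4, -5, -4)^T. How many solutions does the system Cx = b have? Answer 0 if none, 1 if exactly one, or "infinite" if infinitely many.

0

Row reduce the augmented matrix [C | b].
R3 ← R3 + (1/3)·R1: [0, -4/3, 16/3, -7/3, 20/3, -3]
R4 ← R4 + R1: [0, -2, 0, 1, -2, -2]
R5 ← R5 − (1/3)·R1: [0, 4/3, 14/3, -11/3, 22/3, -5]
R3 ← R3 − (4/15)·R2: [0, 0, 24/5, -13/5, 112/15, -27/5]
R4 ← R4 − (2/5)·R2: [0, 0, -4/5, 3/5, -4/5, -28/5]
R5 ← R5 + (4/15)·R2: [0, 0, 26/5, -17/5, 98/15, -13/5]
R4 ← R4 + (1/6)·R3: [0, 0, 0, 1/6, 4/9, -13/2]
R5 ← R5 − (13/12)·R3: [0, 0, 0, -7/12, -14/9, 13/4]
R5 ← R5 + (7/2)·R4: [0, 0, 0, 0, 0, -39/2]
The echelon form has 5 nonzero rows; the last pivot sits in the augmented column, so rank(C) = 4 but rank([C|b]) = 5.
Since the ranks differ, the system is inconsistent.
It has no solutions.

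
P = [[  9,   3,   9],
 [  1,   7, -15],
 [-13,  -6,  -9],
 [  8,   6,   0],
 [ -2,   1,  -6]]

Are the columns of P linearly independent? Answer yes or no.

Row reduce P to echelon form.
R2 ← R2 − (1/9)·R1: [0, 20/3, -16]
R3 ← R3 + (13/9)·R1: [0, -5/3, 4]
R4 ← R4 − (8/9)·R1: [0, 10/3, -8]
R5 ← R5 + (2/9)·R1: [0, 5/3, -4]
R3 ← R3 + (1/4)·R2: [0, 0, 0]
R4 ← R4 − (1/2)·R2: [0, 0, 0]
R5 ← R5 − (1/4)·R2: [0, 0, 0]
2 pivots among 3 columns.
Only 2 < 3 pivot columns, so the columns are linearly dependent.

no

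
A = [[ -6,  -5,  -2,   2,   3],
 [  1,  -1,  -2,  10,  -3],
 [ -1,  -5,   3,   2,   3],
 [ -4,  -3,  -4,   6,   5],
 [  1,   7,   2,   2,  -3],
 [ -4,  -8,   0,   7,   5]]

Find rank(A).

Row reduce to echelon form.
R2 ← R2 + (1/6)·R1: [0, -11/6, -7/3, 31/3, -5/2]
R3 ← R3 − (1/6)·R1: [0, -25/6, 10/3, 5/3, 5/2]
R4 ← R4 − (2/3)·R1: [0, 1/3, -8/3, 14/3, 3]
R5 ← R5 + (1/6)·R1: [0, 37/6, 5/3, 7/3, -5/2]
R6 ← R6 − (2/3)·R1: [0, -14/3, 4/3, 17/3, 3]
R3 ← R3 − (25/11)·R2: [0, 0, 95/11, -240/11, 90/11]
R4 ← R4 + (2/11)·R2: [0, 0, -34/11, 72/11, 28/11]
R5 ← R5 + (37/11)·R2: [0, 0, -68/11, 408/11, -120/11]
R6 ← R6 − (28/11)·R2: [0, 0, 80/11, -227/11, 103/11]
R4 ← R4 + (34/95)·R3: [0, 0, 0, -24/19, 104/19]
R5 ← R5 + (68/95)·R3: [0, 0, 0, 408/19, -96/19]
R6 ← R6 − (16/19)·R3: [0, 0, 0, -43/19, 47/19]
R5 ← R5 + (17)·R4: [0, 0, 0, 0, 88]
R6 ← R6 − (43/24)·R4: [0, 0, 0, 0, -22/3]
R6 ← R6 + (1/12)·R5: [0, 0, 0, 0, 0]
Echelon form has 5 nonzero rows, so rank(A) = 5.

5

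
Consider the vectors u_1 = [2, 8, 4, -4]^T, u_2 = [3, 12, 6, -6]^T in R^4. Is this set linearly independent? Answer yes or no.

no

Form the matrix with these vectors as rows and row reduce.
R2 ← R2 − (3/2)·R1: [0, 0, 0, 0]
1 nonzero row, so the 2 vectors span a space of dimension 1.
Since 1 < 2, the vectors are linearly dependent.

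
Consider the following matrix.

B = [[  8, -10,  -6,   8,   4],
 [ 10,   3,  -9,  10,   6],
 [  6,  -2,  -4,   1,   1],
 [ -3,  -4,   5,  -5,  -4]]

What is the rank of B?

Row reduce to echelon form.
R2 ← R2 − (5/4)·R1: [0, 31/2, -3/2, 0, 1]
R3 ← R3 − (3/4)·R1: [0, 11/2, 1/2, -5, -2]
R4 ← R4 + (3/8)·R1: [0, -31/4, 11/4, -2, -5/2]
R3 ← R3 − (11/31)·R2: [0, 0, 32/31, -5, -73/31]
R4 ← R4 + (1/2)·R2: [0, 0, 2, -2, -2]
R4 ← R4 − (31/16)·R3: [0, 0, 0, 123/16, 41/16]
Echelon form has 4 nonzero rows, so rank(B) = 4.

4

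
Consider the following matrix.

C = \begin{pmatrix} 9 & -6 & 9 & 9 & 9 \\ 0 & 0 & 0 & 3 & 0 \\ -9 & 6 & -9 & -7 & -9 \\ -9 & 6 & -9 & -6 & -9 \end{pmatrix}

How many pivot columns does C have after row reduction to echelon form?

Row reduce to echelon form.
R3 ← R3 + R1: [0, 0, 0, 2, 0]
R4 ← R4 + R1: [0, 0, 0, 3, 0]
R3 ← R3 − (2/3)·R2: [0, 0, 0, 0, 0]
R4 ← R4 − R2: [0, 0, 0, 0, 0]
Echelon form has 2 nonzero rows, so rank(C) = 2.
Each nonzero row contributes one pivot column: 2 pivot columns.

2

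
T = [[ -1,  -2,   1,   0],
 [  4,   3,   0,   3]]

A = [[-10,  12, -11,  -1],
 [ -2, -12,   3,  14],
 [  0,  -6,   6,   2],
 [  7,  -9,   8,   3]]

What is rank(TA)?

2

First compute TA:
[[ 14,   6,  11, -25],
 [-25, -15, -11,  47]]
Now row reduce the product.
R2 ← R2 + (25/14)·R1: [0, -30/7, 121/14, 33/14]
2 nonzero rows, so rank(TA) = 2.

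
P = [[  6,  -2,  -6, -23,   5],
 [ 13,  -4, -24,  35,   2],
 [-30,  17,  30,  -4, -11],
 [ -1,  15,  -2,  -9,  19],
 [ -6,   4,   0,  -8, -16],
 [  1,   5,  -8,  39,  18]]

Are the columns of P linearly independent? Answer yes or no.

Row reduce P to echelon form.
R2 ← R2 − (13/6)·R1: [0, 1/3, -11, 509/6, -53/6]
R3 ← R3 + (5)·R1: [0, 7, 0, -119, 14]
R4 ← R4 + (1/6)·R1: [0, 44/3, -3, -77/6, 119/6]
R5 ← R5 + R1: [0, 2, -6, -31, -11]
R6 ← R6 − (1/6)·R1: [0, 16/3, -7, 257/6, 103/6]
R3 ← R3 − (21)·R2: [0, 0, 231, -3801/2, 399/2]
R4 ← R4 − (44)·R2: [0, 0, 481, -7491/2, 817/2]
R5 ← R5 − (6)·R2: [0, 0, 60, -540, 42]
R6 ← R6 − (16)·R2: [0, 0, 169, -2629/2, 317/2]
R4 ← R4 − (481/231)·R3: [0, 0, 0, 2330/11, -76/11]
R5 ← R5 − (20/77)·R3: [0, 0, 0, -510/11, -108/11]
R6 ← R6 − (169/231)·R3: [0, 0, 0, 835/11, 138/11]
R5 ← R5 + (51/233)·R4: [0, 0, 0, 0, -2640/233]
R6 ← R6 − (167/466)·R4: [0, 0, 0, 0, 3500/233]
R6 ← R6 + (175/132)·R5: [0, 0, 0, 0, 0]
5 pivots among 5 columns.
Every column is a pivot column, so the columns are linearly independent.

yes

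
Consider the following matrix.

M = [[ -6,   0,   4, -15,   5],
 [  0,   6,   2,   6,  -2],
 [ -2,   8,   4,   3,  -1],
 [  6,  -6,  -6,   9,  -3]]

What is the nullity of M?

Row reduce to echelon form.
R3 ← R3 − (1/3)·R1: [0, 8, 8/3, 8, -8/3]
R4 ← R4 + R1: [0, -6, -2, -6, 2]
R3 ← R3 − (4/3)·R2: [0, 0, 0, 0, 0]
R4 ← R4 + R2: [0, 0, 0, 0, 0]
2 nonzero rows, so rank(M) = 2.
M has 5 columns; by rank–nullity, nullity = 5 − 2 = 3.

3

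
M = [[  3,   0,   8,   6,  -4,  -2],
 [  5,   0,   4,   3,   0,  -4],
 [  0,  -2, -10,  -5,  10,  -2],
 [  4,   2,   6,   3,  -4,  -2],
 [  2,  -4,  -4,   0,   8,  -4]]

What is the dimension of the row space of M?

Row reduce to echelon form.
R2 ← R2 − (5/3)·R1: [0, 0, -28/3, -7, 20/3, -2/3]
R4 ← R4 − (4/3)·R1: [0, 2, -14/3, -5, 4/3, 2/3]
R5 ← R5 − (2/3)·R1: [0, -4, -28/3, -4, 32/3, -8/3]
Swap R2 ↔ R3
R4 ← R4 + R2: [0, 0, -44/3, -10, 34/3, -4/3]
R5 ← R5 − (2)·R2: [0, 0, 32/3, 6, -28/3, 4/3]
R4 ← R4 − (11/7)·R3: [0, 0, 0, 1, 6/7, -2/7]
R5 ← R5 + (8/7)·R3: [0, 0, 0, -2, -12/7, 4/7]
R5 ← R5 + (2)·R4: [0, 0, 0, 0, 0, 0]
Echelon form has 4 nonzero rows, so rank(M) = 4.
The row space has dimension equal to the rank: 4.

4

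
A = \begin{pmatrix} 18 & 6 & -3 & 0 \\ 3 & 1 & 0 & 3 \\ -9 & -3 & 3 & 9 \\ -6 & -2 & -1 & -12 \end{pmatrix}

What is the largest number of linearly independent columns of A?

Row reduce to echelon form.
R2 ← R2 − (1/6)·R1: [0, 0, 1/2, 3]
R3 ← R3 + (1/2)·R1: [0, 0, 3/2, 9]
R4 ← R4 + (1/3)·R1: [0, 0, -2, -12]
R3 ← R3 − (3)·R2: [0, 0, 0, 0]
R4 ← R4 + (4)·R2: [0, 0, 0, 0]
Echelon form has 2 nonzero rows, so rank(A) = 2.
The rank gives the maximum number of linearly independent columns: 2.

2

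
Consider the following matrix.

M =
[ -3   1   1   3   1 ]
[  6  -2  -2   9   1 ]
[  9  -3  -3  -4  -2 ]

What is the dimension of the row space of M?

2

Row reduce to echelon form.
R2 ← R2 + (2)·R1: [0, 0, 0, 15, 3]
R3 ← R3 + (3)·R1: [0, 0, 0, 5, 1]
R3 ← R3 − (1/3)·R2: [0, 0, 0, 0, 0]
Echelon form has 2 nonzero rows, so rank(M) = 2.
The row space has dimension equal to the rank: 2.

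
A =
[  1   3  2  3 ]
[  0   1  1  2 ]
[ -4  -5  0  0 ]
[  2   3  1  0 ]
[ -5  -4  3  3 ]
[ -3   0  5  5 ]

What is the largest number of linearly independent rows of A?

Row reduce to echelon form.
R3 ← R3 + (4)·R1: [0, 7, 8, 12]
R4 ← R4 − (2)·R1: [0, -3, -3, -6]
R5 ← R5 + (5)·R1: [0, 11, 13, 18]
R6 ← R6 + (3)·R1: [0, 9, 11, 14]
R3 ← R3 − (7)·R2: [0, 0, 1, -2]
R4 ← R4 + (3)·R2: [0, 0, 0, 0]
R5 ← R5 − (11)·R2: [0, 0, 2, -4]
R6 ← R6 − (9)·R2: [0, 0, 2, -4]
R5 ← R5 − (2)·R3: [0, 0, 0, 0]
R6 ← R6 − (2)·R3: [0, 0, 0, 0]
Echelon form has 3 nonzero rows, so rank(A) = 3.
The rank gives the maximum number of linearly independent rows: 3.

3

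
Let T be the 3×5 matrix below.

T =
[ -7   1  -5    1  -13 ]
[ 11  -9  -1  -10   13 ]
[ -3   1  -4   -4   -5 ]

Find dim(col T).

3

Row reduce to echelon form.
R2 ← R2 + (11/7)·R1: [0, -52/7, -62/7, -59/7, -52/7]
R3 ← R3 − (3/7)·R1: [0, 4/7, -13/7, -31/7, 4/7]
R3 ← R3 + (1/13)·R2: [0, 0, -33/13, -66/13, 0]
Echelon form has 3 nonzero rows, so rank(T) = 3.
The column space has dimension equal to the rank: 3.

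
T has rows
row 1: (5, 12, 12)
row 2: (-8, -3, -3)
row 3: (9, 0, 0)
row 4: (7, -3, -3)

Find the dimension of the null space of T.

Row reduce to echelon form.
R2 ← R2 + (8/5)·R1: [0, 81/5, 81/5]
R3 ← R3 − (9/5)·R1: [0, -108/5, -108/5]
R4 ← R4 − (7/5)·R1: [0, -99/5, -99/5]
R3 ← R3 + (4/3)·R2: [0, 0, 0]
R4 ← R4 + (11/9)·R2: [0, 0, 0]
2 nonzero rows, so rank(T) = 2.
T has 3 columns; by rank–nullity, nullity = 3 − 2 = 1.

1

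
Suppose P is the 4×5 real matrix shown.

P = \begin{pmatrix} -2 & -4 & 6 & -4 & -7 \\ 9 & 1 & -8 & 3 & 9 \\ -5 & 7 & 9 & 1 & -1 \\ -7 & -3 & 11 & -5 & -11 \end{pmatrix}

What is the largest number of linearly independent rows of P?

Row reduce to echelon form.
R2 ← R2 + (9/2)·R1: [0, -17, 19, -15, -45/2]
R3 ← R3 − (5/2)·R1: [0, 17, -6, 11, 33/2]
R4 ← R4 − (7/2)·R1: [0, 11, -10, 9, 27/2]
R3 ← R3 + R2: [0, 0, 13, -4, -6]
R4 ← R4 + (11/17)·R2: [0, 0, 39/17, -12/17, -18/17]
R4 ← R4 − (3/17)·R3: [0, 0, 0, 0, 0]
Echelon form has 3 nonzero rows, so rank(P) = 3.
The rank gives the maximum number of linearly independent rows: 3.

3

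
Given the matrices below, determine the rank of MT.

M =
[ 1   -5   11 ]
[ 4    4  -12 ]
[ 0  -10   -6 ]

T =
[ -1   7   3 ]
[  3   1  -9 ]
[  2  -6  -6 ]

2

First compute MT:
[[  6, -64, -18],
 [-16, 104,  48],
 [-42,  26, 126]]
Now row reduce the product.
R2 ← R2 + (8/3)·R1: [0, -200/3, 0]
R3 ← R3 + (7)·R1: [0, -422, 0]
R3 ← R3 − (633/100)·R2: [0, 0, 0]
2 nonzero rows, so rank(MT) = 2.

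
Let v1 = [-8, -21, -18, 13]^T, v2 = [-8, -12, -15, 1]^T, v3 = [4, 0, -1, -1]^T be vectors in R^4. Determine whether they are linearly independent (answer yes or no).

yes

Form the matrix with these vectors as rows and row reduce.
R2 ← R2 − R1: [0, 9, 3, -12]
R3 ← R3 + (1/2)·R1: [0, -21/2, -10, 11/2]
R3 ← R3 + (7/6)·R2: [0, 0, -13/2, -17/2]
3 nonzero rows, so the 3 vectors span a space of dimension 3.
Since 3 = 3, the vectors are linearly independent.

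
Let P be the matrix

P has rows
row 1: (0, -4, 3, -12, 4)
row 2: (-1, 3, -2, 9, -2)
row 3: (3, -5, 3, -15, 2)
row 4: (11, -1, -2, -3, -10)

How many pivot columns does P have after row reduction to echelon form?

2

Row reduce to echelon form.
Swap R1 ↔ R2
R3 ← R3 + (3)·R1: [0, 4, -3, 12, -4]
R4 ← R4 + (11)·R1: [0, 32, -24, 96, -32]
R3 ← R3 + R2: [0, 0, 0, 0, 0]
R4 ← R4 + (8)·R2: [0, 0, 0, 0, 0]
Echelon form has 2 nonzero rows, so rank(P) = 2.
Each nonzero row contributes one pivot column: 2 pivot columns.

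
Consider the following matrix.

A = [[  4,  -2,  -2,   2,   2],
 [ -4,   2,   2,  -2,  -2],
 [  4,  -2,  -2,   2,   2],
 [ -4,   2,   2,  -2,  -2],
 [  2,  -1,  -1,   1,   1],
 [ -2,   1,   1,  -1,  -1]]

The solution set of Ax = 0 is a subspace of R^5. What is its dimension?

4

Row reduce to echelon form.
R2 ← R2 + R1: [0, 0, 0, 0, 0]
R3 ← R3 − R1: [0, 0, 0, 0, 0]
R4 ← R4 + R1: [0, 0, 0, 0, 0]
R5 ← R5 − (1/2)·R1: [0, 0, 0, 0, 0]
R6 ← R6 + (1/2)·R1: [0, 0, 0, 0, 0]
1 nonzero row, so rank(A) = 1.
A has 5 columns; by rank–nullity, nullity = 5 − 1 = 4.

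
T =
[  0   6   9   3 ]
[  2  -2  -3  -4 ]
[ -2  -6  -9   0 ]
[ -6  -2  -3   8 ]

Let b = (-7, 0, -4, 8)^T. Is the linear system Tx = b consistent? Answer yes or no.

no

Row reduce the augmented matrix [T | b].
Swap R1 ↔ R2
R3 ← R3 + R1: [0, -8, -12, -4, -4]
R4 ← R4 + (3)·R1: [0, -8, -12, -4, 8]
R3 ← R3 + (4/3)·R2: [0, 0, 0, 0, -40/3]
R4 ← R4 + (4/3)·R2: [0, 0, 0, 0, -4/3]
R4 ← R4 − (1/10)·R3: [0, 0, 0, 0, 0]
The echelon form has 3 nonzero rows; the last pivot sits in the augmented column, so rank(T) = 2 but rank([T|b]) = 3.
Since the ranks differ, the system is inconsistent.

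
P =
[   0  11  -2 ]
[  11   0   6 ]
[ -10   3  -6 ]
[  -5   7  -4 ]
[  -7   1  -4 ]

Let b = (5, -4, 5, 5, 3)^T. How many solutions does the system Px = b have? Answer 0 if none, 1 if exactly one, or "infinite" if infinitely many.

Row reduce the augmented matrix [P | b].
Swap R1 ↔ R2
R3 ← R3 + (10/11)·R1: [0, 3, -6/11, 15/11]
R4 ← R4 + (5/11)·R1: [0, 7, -14/11, 35/11]
R5 ← R5 + (7/11)·R1: [0, 1, -2/11, 5/11]
R3 ← R3 − (3/11)·R2: [0, 0, 0, 0]
R4 ← R4 − (7/11)·R2: [0, 0, 0, 0]
R5 ← R5 − (1/11)·R2: [0, 0, 0, 0]
The echelon form has 2 nonzero rows, and every pivot lies in the first 3 columns, so rank(P) = rank([P|b]) = 2.
The system is consistent.
rank = 2 < 3 unknowns, so there are infinitely many solutions.

infinite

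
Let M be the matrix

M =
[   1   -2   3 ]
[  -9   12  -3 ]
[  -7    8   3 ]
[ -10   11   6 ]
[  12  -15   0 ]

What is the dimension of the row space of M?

2

Row reduce to echelon form.
R2 ← R2 + (9)·R1: [0, -6, 24]
R3 ← R3 + (7)·R1: [0, -6, 24]
R4 ← R4 + (10)·R1: [0, -9, 36]
R5 ← R5 − (12)·R1: [0, 9, -36]
R3 ← R3 − R2: [0, 0, 0]
R4 ← R4 − (3/2)·R2: [0, 0, 0]
R5 ← R5 + (3/2)·R2: [0, 0, 0]
Echelon form has 2 nonzero rows, so rank(M) = 2.
The row space has dimension equal to the rank: 2.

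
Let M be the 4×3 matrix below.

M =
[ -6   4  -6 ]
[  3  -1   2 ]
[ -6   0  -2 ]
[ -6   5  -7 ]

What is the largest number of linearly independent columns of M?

2

Row reduce to echelon form.
R2 ← R2 + (1/2)·R1: [0, 1, -1]
R3 ← R3 − R1: [0, -4, 4]
R4 ← R4 − R1: [0, 1, -1]
R3 ← R3 + (4)·R2: [0, 0, 0]
R4 ← R4 − R2: [0, 0, 0]
Echelon form has 2 nonzero rows, so rank(M) = 2.
The rank gives the maximum number of linearly independent columns: 2.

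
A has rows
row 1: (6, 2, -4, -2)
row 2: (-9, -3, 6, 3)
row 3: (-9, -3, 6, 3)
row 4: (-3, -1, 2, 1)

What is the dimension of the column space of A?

1

Row reduce to echelon form.
R2 ← R2 + (3/2)·R1: [0, 0, 0, 0]
R3 ← R3 + (3/2)·R1: [0, 0, 0, 0]
R4 ← R4 + (1/2)·R1: [0, 0, 0, 0]
Echelon form has 1 nonzero row, so rank(A) = 1.
The column space has dimension equal to the rank: 1.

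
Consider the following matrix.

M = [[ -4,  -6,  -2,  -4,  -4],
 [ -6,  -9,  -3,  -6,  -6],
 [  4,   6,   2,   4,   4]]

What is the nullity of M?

4

Row reduce to echelon form.
R2 ← R2 − (3/2)·R1: [0, 0, 0, 0, 0]
R3 ← R3 + R1: [0, 0, 0, 0, 0]
1 nonzero row, so rank(M) = 1.
M has 5 columns; by rank–nullity, nullity = 5 − 1 = 4.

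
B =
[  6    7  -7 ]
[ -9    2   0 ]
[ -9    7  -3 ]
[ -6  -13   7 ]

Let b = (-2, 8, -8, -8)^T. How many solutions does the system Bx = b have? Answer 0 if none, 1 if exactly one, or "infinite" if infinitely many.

0

Row reduce the augmented matrix [B | b].
R2 ← R2 + (3/2)·R1: [0, 25/2, -21/2, 5]
R3 ← R3 + (3/2)·R1: [0, 35/2, -27/2, -11]
R4 ← R4 + R1: [0, -6, 0, -10]
R3 ← R3 − (7/5)·R2: [0, 0, 6/5, -18]
R4 ← R4 + (12/25)·R2: [0, 0, -126/25, -38/5]
R4 ← R4 + (21/5)·R3: [0, 0, 0, -416/5]
The echelon form has 4 nonzero rows; the last pivot sits in the augmented column, so rank(B) = 3 but rank([B|b]) = 4.
Since the ranks differ, the system is inconsistent.
It has no solutions.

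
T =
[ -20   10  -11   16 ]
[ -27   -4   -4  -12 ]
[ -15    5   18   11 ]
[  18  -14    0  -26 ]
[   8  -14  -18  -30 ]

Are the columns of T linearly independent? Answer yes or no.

no

Row reduce T to echelon form.
R2 ← R2 − (27/20)·R1: [0, -35/2, 217/20, -168/5]
R3 ← R3 − (3/4)·R1: [0, -5/2, 105/4, -1]
R4 ← R4 + (9/10)·R1: [0, -5, -99/10, -58/5]
R5 ← R5 + (2/5)·R1: [0, -10, -112/5, -118/5]
R3 ← R3 − (1/7)·R2: [0, 0, 247/10, 19/5]
R4 ← R4 − (2/7)·R2: [0, 0, -13, -2]
R5 ← R5 − (4/7)·R2: [0, 0, -143/5, -22/5]
R4 ← R4 + (10/19)·R3: [0, 0, 0, 0]
R5 ← R5 + (22/19)·R3: [0, 0, 0, 0]
3 pivots among 4 columns.
Only 3 < 4 pivot columns, so the columns are linearly dependent.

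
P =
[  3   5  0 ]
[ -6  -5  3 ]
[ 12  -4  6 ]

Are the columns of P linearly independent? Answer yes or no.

yes

Row reduce P to echelon form.
R2 ← R2 + (2)·R1: [0, 5, 3]
R3 ← R3 − (4)·R1: [0, -24, 6]
R3 ← R3 + (24/5)·R2: [0, 0, 102/5]
3 pivots among 3 columns.
Every column is a pivot column, so the columns are linearly independent.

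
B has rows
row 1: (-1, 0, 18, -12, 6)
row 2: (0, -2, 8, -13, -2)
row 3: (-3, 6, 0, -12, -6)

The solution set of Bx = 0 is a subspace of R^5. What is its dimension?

Row reduce to echelon form.
R3 ← R3 − (3)·R1: [0, 6, -54, 24, -24]
R3 ← R3 + (3)·R2: [0, 0, -30, -15, -30]
3 nonzero rows, so rank(B) = 3.
B has 5 columns; by rank–nullity, nullity = 5 − 3 = 2.

2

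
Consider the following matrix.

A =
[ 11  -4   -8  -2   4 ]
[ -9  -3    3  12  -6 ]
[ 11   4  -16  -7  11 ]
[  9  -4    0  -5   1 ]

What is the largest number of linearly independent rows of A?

Row reduce to echelon form.
R2 ← R2 + (9/11)·R1: [0, -69/11, -39/11, 114/11, -30/11]
R3 ← R3 − R1: [0, 8, -8, -5, 7]
R4 ← R4 − (9/11)·R1: [0, -8/11, 72/11, -37/11, -25/11]
R3 ← R3 + (88/69)·R2: [0, 0, -288/23, 189/23, 81/23]
R4 ← R4 − (8/69)·R2: [0, 0, 160/23, -105/23, -45/23]
R4 ← R4 + (5/9)·R3: [0, 0, 0, 0, 0]
Echelon form has 3 nonzero rows, so rank(A) = 3.
The rank gives the maximum number of linearly independent rows: 3.

3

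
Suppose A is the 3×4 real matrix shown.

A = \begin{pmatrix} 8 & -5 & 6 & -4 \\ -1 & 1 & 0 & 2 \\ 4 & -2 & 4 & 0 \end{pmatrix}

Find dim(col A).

2

Row reduce to echelon form.
R2 ← R2 + (1/8)·R1: [0, 3/8, 3/4, 3/2]
R3 ← R3 − (1/2)·R1: [0, 1/2, 1, 2]
R3 ← R3 − (4/3)·R2: [0, 0, 0, 0]
Echelon form has 2 nonzero rows, so rank(A) = 2.
The column space has dimension equal to the rank: 2.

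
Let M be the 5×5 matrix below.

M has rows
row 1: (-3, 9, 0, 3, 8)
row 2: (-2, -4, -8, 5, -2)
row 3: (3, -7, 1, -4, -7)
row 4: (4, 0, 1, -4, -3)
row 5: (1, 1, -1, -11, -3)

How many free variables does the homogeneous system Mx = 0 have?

0

Row reduce to echelon form.
R2 ← R2 − (2/3)·R1: [0, -10, -8, 3, -22/3]
R3 ← R3 + R1: [0, 2, 1, -1, 1]
R4 ← R4 + (4/3)·R1: [0, 12, 1, 0, 23/3]
R5 ← R5 + (1/3)·R1: [0, 4, -1, -10, -1/3]
R3 ← R3 + (1/5)·R2: [0, 0, -3/5, -2/5, -7/15]
R4 ← R4 + (6/5)·R2: [0, 0, -43/5, 18/5, -17/15]
R5 ← R5 + (2/5)·R2: [0, 0, -21/5, -44/5, -49/15]
R4 ← R4 − (43/3)·R3: [0, 0, 0, 28/3, 50/9]
R5 ← R5 − (7)·R3: [0, 0, 0, -6, 0]
R5 ← R5 + (9/14)·R4: [0, 0, 0, 0, 25/7]
5 nonzero rows, so rank(M) = 5.
M has 5 columns; by rank–nullity, nullity = 5 − 5 = 0.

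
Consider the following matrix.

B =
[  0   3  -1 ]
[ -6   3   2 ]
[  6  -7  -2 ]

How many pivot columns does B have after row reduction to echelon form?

3

Row reduce to echelon form.
Swap R1 ↔ R2
R3 ← R3 + R1: [0, -4, 0]
R3 ← R3 + (4/3)·R2: [0, 0, -4/3]
Echelon form has 3 nonzero rows, so rank(B) = 3.
Each nonzero row contributes one pivot column: 3 pivot columns.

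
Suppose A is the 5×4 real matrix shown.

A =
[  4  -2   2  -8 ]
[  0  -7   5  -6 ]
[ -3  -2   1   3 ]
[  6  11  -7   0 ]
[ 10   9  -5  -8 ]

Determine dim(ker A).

Row reduce to echelon form.
R3 ← R3 + (3/4)·R1: [0, -7/2, 5/2, -3]
R4 ← R4 − (3/2)·R1: [0, 14, -10, 12]
R5 ← R5 − (5/2)·R1: [0, 14, -10, 12]
R3 ← R3 − (1/2)·R2: [0, 0, 0, 0]
R4 ← R4 + (2)·R2: [0, 0, 0, 0]
R5 ← R5 + (2)·R2: [0, 0, 0, 0]
2 nonzero rows, so rank(A) = 2.
A has 4 columns; by rank–nullity, nullity = 4 − 2 = 2.

2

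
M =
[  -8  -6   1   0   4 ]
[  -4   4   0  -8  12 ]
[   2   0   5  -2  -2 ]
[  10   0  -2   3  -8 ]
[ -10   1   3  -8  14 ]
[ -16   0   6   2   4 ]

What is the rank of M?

5

Row reduce to echelon form.
R2 ← R2 − (1/2)·R1: [0, 7, -1/2, -8, 10]
R3 ← R3 + (1/4)·R1: [0, -3/2, 21/4, -2, -1]
R4 ← R4 + (5/4)·R1: [0, -15/2, -3/4, 3, -3]
R5 ← R5 − (5/4)·R1: [0, 17/2, 7/4, -8, 9]
R6 ← R6 − (2)·R1: [0, 12, 4, 2, -4]
R3 ← R3 + (3/14)·R2: [0, 0, 36/7, -26/7, 8/7]
R4 ← R4 + (15/14)·R2: [0, 0, -9/7, -39/7, 54/7]
R5 ← R5 − (17/14)·R2: [0, 0, 33/14, 12/7, -22/7]
R6 ← R6 − (12/7)·R2: [0, 0, 34/7, 110/7, -148/7]
R4 ← R4 + (1/4)·R3: [0, 0, 0, -13/2, 8]
R5 ← R5 − (11/24)·R3: [0, 0, 0, 41/12, -11/3]
R6 ← R6 − (17/18)·R3: [0, 0, 0, 173/9, -200/9]
R5 ← R5 + (41/78)·R4: [0, 0, 0, 0, 7/13]
R6 ← R6 + (346/117)·R4: [0, 0, 0, 0, 56/39]
R6 ← R6 − (8/3)·R5: [0, 0, 0, 0, 0]
Echelon form has 5 nonzero rows, so rank(M) = 5.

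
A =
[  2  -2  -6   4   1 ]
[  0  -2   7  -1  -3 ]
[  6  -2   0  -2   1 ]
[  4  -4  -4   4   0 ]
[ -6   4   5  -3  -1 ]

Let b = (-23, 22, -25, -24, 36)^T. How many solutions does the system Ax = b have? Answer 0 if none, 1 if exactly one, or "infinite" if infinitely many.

infinite

Row reduce the augmented matrix [A | b].
R3 ← R3 − (3)·R1: [0, 4, 18, -14, -2, 44]
R4 ← R4 − (2)·R1: [0, 0, 8, -4, -2, 22]
R5 ← R5 + (3)·R1: [0, -2, -13, 9, 2, -33]
R3 ← R3 + (2)·R2: [0, 0, 32, -16, -8, 88]
R5 ← R5 − R2: [0, 0, -20, 10, 5, -55]
R4 ← R4 − (1/4)·R3: [0, 0, 0, 0, 0, 0]
R5 ← R5 + (5/8)·R3: [0, 0, 0, 0, 0, 0]
The echelon form has 3 nonzero rows, and every pivot lies in the first 5 columns, so rank(A) = rank([A|b]) = 3.
The system is consistent.
rank = 3 < 5 unknowns, so there are infinitely many solutions.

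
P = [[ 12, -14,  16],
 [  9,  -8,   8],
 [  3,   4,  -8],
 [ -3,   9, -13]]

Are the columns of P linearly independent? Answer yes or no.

Row reduce P to echelon form.
R2 ← R2 − (3/4)·R1: [0, 5/2, -4]
R3 ← R3 − (1/4)·R1: [0, 15/2, -12]
R4 ← R4 + (1/4)·R1: [0, 11/2, -9]
R3 ← R3 − (3)·R2: [0, 0, 0]
R4 ← R4 − (11/5)·R2: [0, 0, -1/5]
Swap R3 ↔ R4
3 pivots among 3 columns.
Every column is a pivot column, so the columns are linearly independent.

yes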